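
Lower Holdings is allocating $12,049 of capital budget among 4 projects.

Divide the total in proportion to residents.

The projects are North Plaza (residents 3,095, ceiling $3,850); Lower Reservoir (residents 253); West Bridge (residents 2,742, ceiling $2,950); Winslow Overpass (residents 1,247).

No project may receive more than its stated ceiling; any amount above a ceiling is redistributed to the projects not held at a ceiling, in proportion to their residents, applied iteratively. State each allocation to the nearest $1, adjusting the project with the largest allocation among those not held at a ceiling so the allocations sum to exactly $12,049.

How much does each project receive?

North Plaza: $3,850 | Lower Reservoir: $885 | West Bridge: $2,950 | Winslow Overpass: $4,364

Residents total: 7,337.
Unconstrained shares: North Plaza 5,082.68; Lower Reservoir 415.48; West Bridge 4,502.98; Winslow Overpass 2,047.85.
Capped: North Plaza ($3,850), West Bridge ($2,950); residual $5,249 reallocated over remaining residents 1,500.
Redistributed shares: Lower Reservoir 885.33 → $885; Winslow Overpass 4,363.67 → $4,364.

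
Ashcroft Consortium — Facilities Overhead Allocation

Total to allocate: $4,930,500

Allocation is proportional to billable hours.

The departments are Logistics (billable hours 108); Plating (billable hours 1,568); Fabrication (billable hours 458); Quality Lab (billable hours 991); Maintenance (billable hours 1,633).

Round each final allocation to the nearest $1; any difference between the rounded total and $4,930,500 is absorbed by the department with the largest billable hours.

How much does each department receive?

Logistics: $111,916 | Plating: $1,624,847 | Fabrication: $474,605 | Quality Lab: $1,026,928 | Maintenance: $1,692,204

Sum of billable hours: 108 + 1,568 + 458 + 991 + 1,633 = 4,758.
Pro-rata amounts: Logistics 111,915.51; Plating 1,624,847.41; Fabrication 474,604.67; Quality Lab 1,026,928.44; Maintenance 1,692,203.97.
After rounding ($1): Logistics $111,916; Plating $1,624,847; Fabrication $474,605; Quality Lab $1,026,928; Maintenance $1,692,204. Sum = $4,930,500.
Sum already equals the total — no adjustment.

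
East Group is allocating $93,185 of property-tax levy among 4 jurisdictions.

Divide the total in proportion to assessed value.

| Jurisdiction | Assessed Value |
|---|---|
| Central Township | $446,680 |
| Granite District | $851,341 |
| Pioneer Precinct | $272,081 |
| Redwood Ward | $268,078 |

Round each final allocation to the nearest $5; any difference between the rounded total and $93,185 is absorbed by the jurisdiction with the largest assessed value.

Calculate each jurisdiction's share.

Central Township: $22,645; Granite District: $43,155; Pioneer Precinct: $13,795; Redwood Ward: $13,590

Assessed value total: 446,680 + 851,341 + 272,081 + 268,078 = 1,838,180.
Unrounded shares: Central Township 22,644.07; Granite District 43,158.02; Pioneer Precinct 13,792.92; Redwood Ward 13,589.99.
After rounding ($5): Central Township $22,645; Granite District $43,160; Pioneer Precinct $13,795; Redwood Ward $13,590. Sum = $93,190.
Difference $93,185 − $93,190 = −$5 applied to largest assessed value (Granite District): Granite District becomes $43,155.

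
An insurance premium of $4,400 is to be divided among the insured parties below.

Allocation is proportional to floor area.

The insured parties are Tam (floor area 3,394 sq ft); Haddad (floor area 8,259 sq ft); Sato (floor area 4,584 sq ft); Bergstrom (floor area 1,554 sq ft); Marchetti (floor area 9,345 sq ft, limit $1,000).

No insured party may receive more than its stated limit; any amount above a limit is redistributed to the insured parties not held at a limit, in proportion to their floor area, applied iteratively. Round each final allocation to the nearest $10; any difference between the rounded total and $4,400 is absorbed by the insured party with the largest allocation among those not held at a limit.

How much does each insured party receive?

Total floor area = 27,136.
Unconstrained shares: Tam 550.32; Haddad 1,339.17; Sato 743.28; Bergstrom 251.98; Marchetti 1,515.26.
Cap binds for Marchetti ($1,000); residual $3,400 reallocated over remaining floor area 17,791.
Redistributed shares: Tam 648.62 → $650; Haddad 1,578.36 → $1,580; Sato 876.04 → $880; Bergstrom 296.98 → $300.
Rounding difference −$10 applied to Haddad → $1,570.

Tam: $650 · Haddad: $1,570 · Sato: $880 · Bergstrom: $300 · Marchetti: $1,000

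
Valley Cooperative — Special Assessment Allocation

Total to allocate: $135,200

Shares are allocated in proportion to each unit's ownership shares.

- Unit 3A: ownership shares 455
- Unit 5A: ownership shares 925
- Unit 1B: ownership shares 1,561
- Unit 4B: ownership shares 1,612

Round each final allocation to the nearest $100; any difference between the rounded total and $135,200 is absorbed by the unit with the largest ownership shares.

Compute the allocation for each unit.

Unit 3A: $13,500; Unit 5A: $27,500; Unit 1B: $46,400; Unit 4B: $47,800

Sum of ownership shares: 455 + 925 + 1,561 + 1,612 = 4,553.
Proportional shares: Unit 3A 13,511.09; Unit 5A 27,467.60; Unit 1B 46,353.44; Unit 4B 47,867.87.
Rounded to nearest $100: Unit 3A $13,500; Unit 5A $27,500; Unit 1B $46,400; Unit 4B $47,900. Sum = $135,300.
Difference $135,200 − $135,300 = −$100 applied to largest ownership shares (Unit 4B): Unit 4B becomes $47,800.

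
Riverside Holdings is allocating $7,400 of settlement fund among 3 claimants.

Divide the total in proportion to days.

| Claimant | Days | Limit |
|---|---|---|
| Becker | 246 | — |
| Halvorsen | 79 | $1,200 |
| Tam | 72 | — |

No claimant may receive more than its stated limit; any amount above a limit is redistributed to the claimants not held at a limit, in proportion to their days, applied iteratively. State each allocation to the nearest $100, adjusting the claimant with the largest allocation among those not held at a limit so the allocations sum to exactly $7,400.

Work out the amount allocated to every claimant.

Total days = 397.
Unconstrained shares: Becker 4,585.39; Halvorsen 1,472.54; Tam 1,342.07.
Cap binds for Halvorsen ($1,200); residual $6,200 reallocated over remaining days 318.
Redistributed shares: Becker 4,796.23 → $4,800; Tam 1,403.77 → $1,400.

Becker: $4,800 | Halvorsen: $1,200 | Tam: $1,400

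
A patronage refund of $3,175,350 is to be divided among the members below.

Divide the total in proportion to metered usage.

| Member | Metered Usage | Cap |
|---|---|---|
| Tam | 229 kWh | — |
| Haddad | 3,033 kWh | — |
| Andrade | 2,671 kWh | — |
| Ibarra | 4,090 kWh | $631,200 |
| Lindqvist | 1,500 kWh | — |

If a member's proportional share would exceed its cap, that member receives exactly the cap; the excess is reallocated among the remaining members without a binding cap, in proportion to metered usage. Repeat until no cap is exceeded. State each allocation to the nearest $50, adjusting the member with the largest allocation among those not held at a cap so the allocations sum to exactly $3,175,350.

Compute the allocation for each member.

Metered usage total: 11,523.
Proportional shares (ignoring caps): Tam 63,104.67; Haddad 835,792.46; Andrade 736,037.48; Ibarra 1,127,066.00; Lindqvist 413,349.39.
Held at cap: Ibarra ($631,200); residual $2,544,150 reallocated over remaining metered usage 7,433.
Remaining shares: Tam 78,381.59 → $78,400; Haddad 1,038,128.21 → $1,038,150; Andrade 914,223.68 → $914,200; Lindqvist 513,416.52 → $513,400.

Tam: $78,400 · Haddad: $1,038,150 · Andrade: $914,200 · Ibarra: $631,200 · Lindqvist: $513,400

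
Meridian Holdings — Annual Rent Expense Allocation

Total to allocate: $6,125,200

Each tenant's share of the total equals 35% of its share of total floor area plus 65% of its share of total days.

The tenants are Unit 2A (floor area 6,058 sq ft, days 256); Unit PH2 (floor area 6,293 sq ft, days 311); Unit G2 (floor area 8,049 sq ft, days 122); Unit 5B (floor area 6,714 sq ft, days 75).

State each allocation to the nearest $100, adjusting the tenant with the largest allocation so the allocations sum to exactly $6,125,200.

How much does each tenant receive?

Unit 2A: $1,813,100 | Unit PH2: $2,118,200 | Unit G2: $1,272,200 | Unit 5B: $921,700

Floor area total 27,114; days total 764.
Composite weights (35% floor area + 65% days): Unit 2A 0.2960; Unit PH2 0.3458; Unit G2 0.2077; Unit 5B 0.1505.
Pro-rata amounts: Unit 2A 1,813,062.27; Unit PH2 2,118,260.66; Unit G2 1,272,179.60; Unit 5B 921,697.46.
After rounding ($100): Unit 2A $1,813,100; Unit PH2 $2,118,300; Unit G2 $1,272,200; Unit 5B $921,700. Sum = $6,125,300.
Difference $6,125,200 − $6,125,300 = −$100 applied to largest allocation (Unit PH2): Unit PH2 becomes $2,118,200.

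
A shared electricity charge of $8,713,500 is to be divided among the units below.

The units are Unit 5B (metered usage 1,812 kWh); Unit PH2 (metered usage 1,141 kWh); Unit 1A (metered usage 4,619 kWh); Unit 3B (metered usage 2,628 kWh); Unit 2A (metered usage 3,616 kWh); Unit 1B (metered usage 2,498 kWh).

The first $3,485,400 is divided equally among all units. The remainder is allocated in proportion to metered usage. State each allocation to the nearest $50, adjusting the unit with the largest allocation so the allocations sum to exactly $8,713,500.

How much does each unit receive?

$3,485,400 shared equally gives $580,900 per unit.
Remainder $5,228,100 by metered usage (total 16,314): Unit 5B 580,686.36 → $580,700; Unit PH2 365,652.94 → $365,650; Unit 1A 1,480,237.46 → $1,480,250; Unit 3B 842,187.50 → $842,200; Unit 2A 1,158,808.97 → $1,158,800; Unit 1B 800,526.77 → $800,550.
Rounding difference −$50 on remainder applied to Unit 1A.
Totals: Unit 5B $580,900 + $580,700 = $1,161,600; Unit PH2 $580,900 + $365,650 = $946,550; Unit 1A $580,900 + $1,480,200 = $2,061,100; Unit 3B $580,900 + $842,200 = $1,423,100; Unit 2A $580,900 + $1,158,800 = $1,739,700; Unit 1B $580,900 + $800,550 = $1,381,450.

Unit 5B: $1,161,600; Unit PH2: $946,550; Unit 1A: $2,061,100; Unit 3B: $1,423,100; Unit 2A: $1,739,700; Unit 1B: $1,381,450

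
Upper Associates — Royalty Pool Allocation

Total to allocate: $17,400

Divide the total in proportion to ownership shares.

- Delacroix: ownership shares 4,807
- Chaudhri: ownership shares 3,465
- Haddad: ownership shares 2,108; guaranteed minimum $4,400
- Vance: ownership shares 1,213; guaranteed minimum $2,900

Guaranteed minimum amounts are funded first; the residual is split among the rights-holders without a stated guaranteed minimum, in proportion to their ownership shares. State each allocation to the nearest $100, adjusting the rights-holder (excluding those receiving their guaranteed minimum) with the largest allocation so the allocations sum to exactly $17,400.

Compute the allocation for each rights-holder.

Fund the minimums — Haddad $4,400; Vance $2,900. Residual $10,100.
Residual split over remaining ownership shares 8,272: Delacroix 5,869.28 → $5,900; Chaudhri 4,230.72 → $4,200.

Delacroix: $5,900 | Chaudhri: $4,200 | Haddad: $4,400 | Vance: $2,900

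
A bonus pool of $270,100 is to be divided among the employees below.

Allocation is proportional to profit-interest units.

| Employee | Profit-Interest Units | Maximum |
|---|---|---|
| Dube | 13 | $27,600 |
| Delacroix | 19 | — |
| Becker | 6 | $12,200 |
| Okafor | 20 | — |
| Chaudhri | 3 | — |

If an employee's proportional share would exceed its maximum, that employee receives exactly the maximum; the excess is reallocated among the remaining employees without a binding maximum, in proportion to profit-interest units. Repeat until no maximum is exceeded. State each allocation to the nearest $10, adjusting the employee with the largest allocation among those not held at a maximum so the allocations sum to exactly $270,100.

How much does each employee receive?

Combined profit-interest units = 61.
Proportional shares (ignoring caps): Dube 57,562.30; Delacroix 84,129.51; Becker 26,567.21; Okafor 88,557.38; Chaudhri 13,283.61.
Capped: Dube ($27,600), Becker ($12,200); balance $230,300 reallocated over remaining profit-interest units 42.
Redistributed shares: Delacroix 104,183.33 → $104,180; Okafor 109,666.67 → $109,670; Chaudhri 16,450.00 → $16,450.

Dube: $27,600 | Delacroix: $104,180 | Becker: $12,200 | Okafor: $109,670 | Chaudhri: $16,450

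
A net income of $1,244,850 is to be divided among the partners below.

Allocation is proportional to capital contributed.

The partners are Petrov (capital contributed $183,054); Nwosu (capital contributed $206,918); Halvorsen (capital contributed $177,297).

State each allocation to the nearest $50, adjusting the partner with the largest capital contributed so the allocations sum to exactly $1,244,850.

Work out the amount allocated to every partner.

Total capital contributed = 183,054 + 206,918 + 177,297 = 567,269.
Unrounded shares: Petrov 401,704.96; Nwosu 454,073.59; Halvorsen 389,071.45.
Rounded to nearest $50: Petrov $401,700; Nwosu $454,050; Halvorsen $389,050. Sum = $1,244,800.
Difference $1,244,850 − $1,244,800 = +$50 applied to largest capital contributed (Nwosu): Nwosu becomes $454,100.

Petrov: $401,700 · Nwosu: $454,100 · Halvorsen: $389,050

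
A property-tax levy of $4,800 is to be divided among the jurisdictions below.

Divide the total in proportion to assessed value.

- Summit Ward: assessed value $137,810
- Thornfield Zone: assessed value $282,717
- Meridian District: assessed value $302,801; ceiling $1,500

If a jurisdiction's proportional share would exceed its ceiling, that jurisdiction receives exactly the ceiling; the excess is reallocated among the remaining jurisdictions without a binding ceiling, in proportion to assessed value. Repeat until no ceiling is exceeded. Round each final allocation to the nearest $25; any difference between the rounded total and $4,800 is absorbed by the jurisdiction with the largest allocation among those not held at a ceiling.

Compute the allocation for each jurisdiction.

Total assessed value = 723,328.
Pro-rata shares before constraints: Summit Ward 914.51; Thornfield Zone 1,876.11; Meridian District 2,009.39.
Held at cap: Meridian District ($1,500); residual $3,300 reallocated over remaining assessed value 420,527.
Remaining shares: Summit Ward 1,081.44 → $1,075; Thornfield Zone 2,218.56 → $2,225.

Summit Ward: $1,075 · Thornfield Zone: $2,225 · Meridian District: $1,500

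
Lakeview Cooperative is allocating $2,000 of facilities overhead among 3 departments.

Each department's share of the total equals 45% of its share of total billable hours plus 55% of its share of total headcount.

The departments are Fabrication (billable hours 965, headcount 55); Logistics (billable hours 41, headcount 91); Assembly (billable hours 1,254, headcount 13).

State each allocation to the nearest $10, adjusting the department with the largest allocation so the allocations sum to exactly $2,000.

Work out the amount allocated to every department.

Billable hours total 2,260; headcount total 159.
Blended shares (45% billable hours + 55% headcount): Fabrication 0.3824; Logistics 0.3229; Assembly 0.2947.
Proportional shares: Fabrication 764.80; Logistics 645.89; Assembly 589.32.
After rounding ($10): Fabrication $760; Logistics $650; Assembly $590. Sum = $2,000.
Sum already equals the total — no adjustment.

Fabrication: $760 · Logistics: $650 · Assembly: $590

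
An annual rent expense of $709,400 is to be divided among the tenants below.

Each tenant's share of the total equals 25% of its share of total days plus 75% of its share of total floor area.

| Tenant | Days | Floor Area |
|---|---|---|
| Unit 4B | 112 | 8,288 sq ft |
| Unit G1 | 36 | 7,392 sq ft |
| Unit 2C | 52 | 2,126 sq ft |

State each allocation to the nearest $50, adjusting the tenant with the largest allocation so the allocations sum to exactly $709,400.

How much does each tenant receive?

Unit 4B: $346,950 · Unit G1: $252,800 · Unit 2C: $109,650

Days total 200; floor area total 17,806.
Combined weights (25% days + 75% floor area): Unit 4B 0.4891; Unit G1 0.3564; Unit 2C 0.1545.
Unrounded shares: Unit 4B 346,964.57; Unit G1 252,798.75; Unit 2C 109,636.68.
At nearest $50: Unit 4B $346,950; Unit G1 $252,800; Unit 2C $109,650. Sum = $709,400.
Sum already equals the total — no adjustment.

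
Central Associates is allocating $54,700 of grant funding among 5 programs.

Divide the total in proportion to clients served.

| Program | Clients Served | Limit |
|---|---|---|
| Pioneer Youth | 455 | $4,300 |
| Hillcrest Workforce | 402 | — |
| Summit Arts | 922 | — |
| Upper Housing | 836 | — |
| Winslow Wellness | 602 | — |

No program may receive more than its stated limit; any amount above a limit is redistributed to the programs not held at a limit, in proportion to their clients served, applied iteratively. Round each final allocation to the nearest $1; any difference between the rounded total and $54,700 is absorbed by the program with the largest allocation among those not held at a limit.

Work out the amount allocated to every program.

Pioneer Youth: $4,300 · Hillcrest Workforce: $7,336 · Summit Arts: $16,824 · Upper Housing: $15,255 · Winslow Wellness: $10,985

Total clients served = 3,217.
Proportional shares (ignoring caps): Pioneer Youth 7,736.56; Hillcrest Workforce 6,835.37; Summit Arts 15,677.15; Upper Housing 14,214.86; Winslow Wellness 10,236.06.
Cap binds for Pioneer Youth ($4,300); residual $50,400 reallocated over remaining clients served 2,762.
Remaining shares: Hillcrest Workforce 7,335.55 → $7,336; Summit Arts 16,824.33 → $16,824; Upper Housing 15,255.03 → $15,255; Winslow Wellness 10,985.08 → $10,985.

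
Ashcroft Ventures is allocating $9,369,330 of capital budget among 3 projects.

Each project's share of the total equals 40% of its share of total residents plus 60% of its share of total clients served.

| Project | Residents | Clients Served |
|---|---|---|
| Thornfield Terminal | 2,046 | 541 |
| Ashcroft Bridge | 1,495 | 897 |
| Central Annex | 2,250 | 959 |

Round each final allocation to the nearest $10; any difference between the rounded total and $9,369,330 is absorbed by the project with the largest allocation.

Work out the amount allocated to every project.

Thornfield Terminal: $2,592,890; Ashcroft Bridge: $3,071,210; Central Annex: $3,705,230

Totals — residents 5,791, clients served 2,397.
Combined weights (40% residents + 60% clients served): Thornfield Terminal 0.2767; Ashcroft Bridge 0.3278; Central Annex 0.3955.
Pro-rata amounts: Thornfield Terminal 2,592,887.28; Ashcroft Bridge 3,071,213.42; Central Annex 3,705,229.30.
Rounded to nearest $10: Thornfield Terminal $2,592,890; Ashcroft Bridge $3,071,210; Central Annex $3,705,230. Sum = $9,369,330.
No rounding difference to absorb.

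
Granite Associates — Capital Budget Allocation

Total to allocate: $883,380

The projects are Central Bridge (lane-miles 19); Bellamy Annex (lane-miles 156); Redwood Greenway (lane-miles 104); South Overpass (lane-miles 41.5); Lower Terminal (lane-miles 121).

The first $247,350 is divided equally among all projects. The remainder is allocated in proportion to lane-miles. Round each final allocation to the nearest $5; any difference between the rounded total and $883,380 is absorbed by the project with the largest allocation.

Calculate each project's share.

Equal tier: $247,350 ÷ 5 = $49,470 apiece.
Remainder $636,030 by lane-miles (total 441.5): Central Bridge 27,371.62 → $27,370; Bellamy Annex 224,735.40 → $224,735; Redwood Greenway 149,823.60 → $149,825; South Overpass 59,785.38 → $59,785; Lower Terminal 174,314.00 → $174,315.
Totals: Central Bridge $49,470 + $27,370 = $76,840; Bellamy Annex $49,470 + $224,735 = $274,205; Redwood Greenway $49,470 + $149,825 = $199,295; South Overpass $49,470 + $59,785 = $109,255; Lower Terminal $49,470 + $174,315 = $223,785.

Central Bridge: $76,840 | Bellamy Annex: $274,205 | Redwood Greenway: $199,295 | South Overpass: $109,255 | Lower Terminal: $223,785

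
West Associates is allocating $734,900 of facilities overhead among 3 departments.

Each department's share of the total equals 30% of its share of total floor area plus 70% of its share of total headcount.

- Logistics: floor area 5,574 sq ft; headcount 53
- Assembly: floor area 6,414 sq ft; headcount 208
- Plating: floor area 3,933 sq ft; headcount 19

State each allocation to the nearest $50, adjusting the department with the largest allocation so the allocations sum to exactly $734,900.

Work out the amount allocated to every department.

Totals — floor area 15,921, headcount 280.
Composite weights (30% floor area + 70% headcount): Logistics 0.2375; Assembly 0.6409; Plating 0.1216.
Proportional shares: Logistics 174,561.60; Assembly 470,967.46; Plating 89,370.94.
Rounded to nearest $50: Logistics $174,550; Assembly $470,950; Plating $89,350. Sum = $734,850.
Difference $734,900 − $734,850 = +$50 applied to largest allocation (Assembly): Assembly becomes $471,000.

Logistics: $174,550 · Assembly: $471,000 · Plating: $89,350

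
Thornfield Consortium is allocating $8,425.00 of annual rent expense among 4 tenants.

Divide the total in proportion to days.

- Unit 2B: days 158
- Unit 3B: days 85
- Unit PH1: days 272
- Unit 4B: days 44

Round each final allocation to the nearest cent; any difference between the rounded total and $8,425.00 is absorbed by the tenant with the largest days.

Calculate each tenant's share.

Days total: 158 + 85 + 272 + 44 = 559.
Pro-rata amounts: Unit 2B 2,381.3059; Unit 3B 1,281.0823; Unit PH1 4,099.4633; Unit 4B 663.1485.
After rounding (cent): Unit 2B $2,381.31; Unit 3B $1,281.08; Unit PH1 $4,099.46; Unit 4B $663.15. Sum = $8,425.00.
No rounding difference to absorb.

Unit 2B: $2,381.31; Unit 3B: $1,281.08; Unit PH1: $4,099.46; Unit 4B: $663.15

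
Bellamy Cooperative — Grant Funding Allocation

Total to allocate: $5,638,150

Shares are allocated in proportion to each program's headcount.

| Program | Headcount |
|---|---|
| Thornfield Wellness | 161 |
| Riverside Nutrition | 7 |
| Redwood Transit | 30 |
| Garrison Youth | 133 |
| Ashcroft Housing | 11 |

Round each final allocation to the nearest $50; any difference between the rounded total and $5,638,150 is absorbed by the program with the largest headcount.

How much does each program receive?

Thornfield Wellness: $2,654,250; Riverside Nutrition: $115,400; Redwood Transit: $494,550; Garrison Youth: $2,192,600; Ashcroft Housing: $181,350

Total headcount = 342.
Proportional shares: Thornfield Wellness 161/342 × $5,638,150 = 2,654,216.81; Riverside Nutrition 7/342 × $5,638,150 = 115,400.73; Redwood Transit 30/342 × $5,638,150 = 494,574.56; Garrison Youth 133/342 × $5,638,150 = 2,192,613.89; Ashcroft Housing 11/342 × $5,638,150 = 181,344.01.
After rounding ($50): Thornfield Wellness $2,654,200; Riverside Nutrition $115,400; Redwood Transit $494,550; Garrison Youth $2,192,600; Ashcroft Housing $181,350. Sum = $5,638,100.
Difference $5,638,150 − $5,638,100 = +$50 applied to largest headcount (Thornfield Wellness): Thornfield Wellness becomes $2,654,250.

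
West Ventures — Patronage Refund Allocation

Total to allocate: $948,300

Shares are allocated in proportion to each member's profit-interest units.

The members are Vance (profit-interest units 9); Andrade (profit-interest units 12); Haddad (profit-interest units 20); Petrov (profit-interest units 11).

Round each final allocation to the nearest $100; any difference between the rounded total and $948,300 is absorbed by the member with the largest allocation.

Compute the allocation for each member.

Combined profit-interest units = 52.
Proportional shares: Vance 9/52 × $948,300 = 164,128.85; Andrade 12/52 × $948,300 = 218,838.46; Haddad 20/52 × $948,300 = 364,730.77; Petrov 11/52 × $948,300 = 200,601.92.
After rounding ($100): Vance $164,100; Andrade $218,800; Haddad $364,700; Petrov $200,600. Sum = $948,200.
Difference $948,300 − $948,200 = +$100 applied to largest allocation (Haddad): Haddad becomes $364,800.

Vance: $164,100 · Andrade: $218,800 · Haddad: $364,800 · Petrov: $200,600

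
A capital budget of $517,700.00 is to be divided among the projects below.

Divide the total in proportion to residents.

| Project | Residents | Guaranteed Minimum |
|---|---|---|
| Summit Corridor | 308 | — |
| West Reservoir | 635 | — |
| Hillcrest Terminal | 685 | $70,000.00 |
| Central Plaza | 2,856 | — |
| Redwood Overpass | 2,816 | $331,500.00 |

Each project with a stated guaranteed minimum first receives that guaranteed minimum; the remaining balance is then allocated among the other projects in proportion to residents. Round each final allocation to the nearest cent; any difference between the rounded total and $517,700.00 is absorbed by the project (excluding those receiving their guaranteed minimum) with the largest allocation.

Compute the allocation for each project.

Fund the minimums — Hillcrest Terminal $70,000.00; Redwood Overpass $331,500.00. Remaining pool $116,200.00.
Remaining pool split over remaining residents 3,799: Summit Corridor 9,420.7949 → $9,420.79; West Reservoir 19,422.7428 → $19,422.74; Central Plaza 87,356.4622 → $87,356.46.
Rounding difference +$0.01 applied to Central Plaza → $87,356.47.

Summit Corridor: $9,420.79 | West Reservoir: $19,422.74 | Hillcrest Terminal: $70,000.00 | Central Plaza: $87,356.47 | Redwood Overpass: $331,500.00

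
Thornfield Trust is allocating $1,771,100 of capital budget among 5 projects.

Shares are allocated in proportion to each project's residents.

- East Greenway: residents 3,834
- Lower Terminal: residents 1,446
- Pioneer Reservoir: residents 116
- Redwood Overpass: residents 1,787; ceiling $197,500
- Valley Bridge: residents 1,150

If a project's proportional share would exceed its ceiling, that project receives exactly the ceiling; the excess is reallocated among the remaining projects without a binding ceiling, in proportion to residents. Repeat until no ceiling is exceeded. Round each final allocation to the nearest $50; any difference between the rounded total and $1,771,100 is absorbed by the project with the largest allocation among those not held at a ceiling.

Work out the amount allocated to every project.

Combined residents = 8,333.
Unconstrained shares: East Greenway 814,880.28; Lower Terminal 307,333.57; Pioneer Reservoir 24,654.70; Redwood Overpass 379,809.88; Valley Bridge 244,421.58.
Held at cap: Redwood Overpass ($197,500); remaining pool $1,573,600 reallocated over remaining residents 6,546.
Shares after redistribution: East Greenway 921,659.40 → $921,650; Lower Terminal 347,605.50 → $347,600; Pioneer Reservoir 27,885.37 → $27,900; Valley Bridge 276,449.74 → $276,450.

East Greenway: $921,650 · Lower Terminal: $347,600 · Pioneer Reservoir: $27,900 · Redwood Overpass: $197,500 · Valley Bridge: $276,450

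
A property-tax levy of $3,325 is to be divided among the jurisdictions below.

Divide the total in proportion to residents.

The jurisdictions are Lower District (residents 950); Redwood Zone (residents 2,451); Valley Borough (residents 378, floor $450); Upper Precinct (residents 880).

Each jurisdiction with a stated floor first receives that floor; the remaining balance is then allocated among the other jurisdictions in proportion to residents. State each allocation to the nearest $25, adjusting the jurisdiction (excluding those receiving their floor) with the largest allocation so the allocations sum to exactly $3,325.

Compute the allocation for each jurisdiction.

Guaranteed amounts: Valley Borough $450. Balance $2,875.
Balance split over remaining residents 4,281: Lower District 637.99 → $650; Redwood Zone 1,646.02 → $1,650; Upper Precinct 590.98 → $600.
Rounding difference −$25 applied to Redwood Zone → $1,625.

Lower District: $650 | Redwood Zone: $1,625 | Valley Borough: $450 | Upper Precinct: $600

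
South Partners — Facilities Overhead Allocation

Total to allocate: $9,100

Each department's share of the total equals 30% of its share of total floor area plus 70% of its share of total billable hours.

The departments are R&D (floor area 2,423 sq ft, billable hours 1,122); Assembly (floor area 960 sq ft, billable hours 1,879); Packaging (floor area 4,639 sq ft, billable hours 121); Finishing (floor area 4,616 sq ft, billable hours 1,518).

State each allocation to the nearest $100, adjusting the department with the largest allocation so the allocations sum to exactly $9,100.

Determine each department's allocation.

Floor area total 12,638; billable hours total 4,640.
Composite weights (30% floor area + 70% billable hours): R&D 0.2268; Assembly 0.3063; Packaging 0.1284; Finishing 0.3386.
Unrounded shares: R&D 2,063.74; Assembly 2,786.95; Packaging 1,168.21; Finishing 3,081.10.
After rounding ($100): R&D $2,100; Assembly $2,800; Packaging $1,200; Finishing $3,100. Sum = $9,200.
Difference $9,100 − $9,200 = −$100 applied to largest allocation (Finishing): Finishing becomes $3,000.

R&D: $2,100 · Assembly: $2,800 · Packaging: $1,200 · Finishing: $3,000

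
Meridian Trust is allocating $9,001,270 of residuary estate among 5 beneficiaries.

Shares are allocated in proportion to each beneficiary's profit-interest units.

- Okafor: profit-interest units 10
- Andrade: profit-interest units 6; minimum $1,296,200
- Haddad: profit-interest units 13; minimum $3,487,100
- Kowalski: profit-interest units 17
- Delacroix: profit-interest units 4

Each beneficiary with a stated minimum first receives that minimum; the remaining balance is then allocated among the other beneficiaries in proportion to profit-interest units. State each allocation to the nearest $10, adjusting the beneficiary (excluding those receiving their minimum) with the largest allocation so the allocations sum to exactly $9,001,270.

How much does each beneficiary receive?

Okafor: $1,360,640 | Andrade: $1,296,200 | Haddad: $3,487,100 | Kowalski: $2,313,080 | Delacroix: $544,250

Guaranteed amounts: Andrade $1,296,200; Haddad $3,487,100. Residual $4,217,970.
Residual split over remaining profit-interest units 31: Okafor 1,360,635.48 → $1,360,640; Kowalski 2,313,080.32 → $2,313,080; Delacroix 544,254.19 → $544,250.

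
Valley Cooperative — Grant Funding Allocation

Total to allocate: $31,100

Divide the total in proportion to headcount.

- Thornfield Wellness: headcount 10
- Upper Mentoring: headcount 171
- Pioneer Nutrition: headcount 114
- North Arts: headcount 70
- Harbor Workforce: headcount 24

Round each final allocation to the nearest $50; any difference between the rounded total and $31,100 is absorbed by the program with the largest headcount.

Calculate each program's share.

Combined headcount = 389.
Unrounded shares: Thornfield Wellness 10/389 × $31,100 = 799.49; Upper Mentoring 171/389 × $31,100 = 13,671.21; Pioneer Nutrition 114/389 × $31,100 = 9,114.14; North Arts 70/389 × $31,100 = 5,596.40; Harbor Workforce 24/389 × $31,100 = 1,918.77.
After rounding ($50): Thornfield Wellness $800; Upper Mentoring $13,650; Pioneer Nutrition $9,100; North Arts $5,600; Harbor Workforce $1,900. Sum = $31,050.
Difference $31,100 − $31,050 = +$50 applied to largest headcount (Upper Mentoring): Upper Mentoring becomes $13,700.

Thornfield Wellness: $800 · Upper Mentoring: $13,700 · Pioneer Nutrition: $9,100 · North Arts: $5,600 · Harbor Workforce: $1,900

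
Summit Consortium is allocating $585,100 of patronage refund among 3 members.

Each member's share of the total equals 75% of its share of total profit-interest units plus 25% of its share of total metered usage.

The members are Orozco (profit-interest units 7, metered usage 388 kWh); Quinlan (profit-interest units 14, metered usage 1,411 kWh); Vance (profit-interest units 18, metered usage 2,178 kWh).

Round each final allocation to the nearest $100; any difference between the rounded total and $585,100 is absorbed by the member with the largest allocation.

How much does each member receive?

Orozco: $93,000 | Quinlan: $209,400 | Vance: $282,700

Totals — profit-interest units 39, metered usage 3,977.
Composite weights (75% profit-interest units + 25% metered usage): Orozco 0.1590; Quinlan 0.3579; Vance 0.4831.
Raw shares: Orozco 93,034.19; Quinlan 209,423.84; Vance 282,641.97.
At nearest $100: Orozco $93,000; Quinlan $209,400; Vance $282,600. Sum = $585,000.
Difference $585,100 − $585,000 = +$100 applied to largest allocation (Vance): Vance becomes $282,700.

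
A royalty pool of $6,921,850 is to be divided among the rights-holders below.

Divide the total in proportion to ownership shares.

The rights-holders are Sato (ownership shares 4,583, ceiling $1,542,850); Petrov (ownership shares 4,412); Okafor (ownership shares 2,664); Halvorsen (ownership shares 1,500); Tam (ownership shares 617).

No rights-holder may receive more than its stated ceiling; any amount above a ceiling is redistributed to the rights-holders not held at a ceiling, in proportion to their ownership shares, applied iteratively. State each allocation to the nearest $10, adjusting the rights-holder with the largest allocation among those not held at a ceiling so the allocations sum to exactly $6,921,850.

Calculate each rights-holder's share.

Combined ownership shares = 13,776.
Unconstrained shares: Sato 2,302,761.22; Petrov 2,216,841.04; Okafor 1,338,545.91; Halvorsen 753,685.76; Tam 310,016.08.
Held at cap: Sato ($1,542,850); balance $5,379,000 reallocated over remaining ownership shares 9,193.
Redistributed shares: Petrov 2,581,545.52 → $2,581,550; Okafor 1,558,757.32 → $1,558,760; Halvorsen 877,678.67 → $877,680; Tam 361,018.49 → $361,020.
Rounding difference −$10 applied to Petrov → $2,581,540.

Sato: $1,542,850; Petrov: $2,581,540; Okafor: $1,558,760; Halvorsen: $877,680; Tam: $361,020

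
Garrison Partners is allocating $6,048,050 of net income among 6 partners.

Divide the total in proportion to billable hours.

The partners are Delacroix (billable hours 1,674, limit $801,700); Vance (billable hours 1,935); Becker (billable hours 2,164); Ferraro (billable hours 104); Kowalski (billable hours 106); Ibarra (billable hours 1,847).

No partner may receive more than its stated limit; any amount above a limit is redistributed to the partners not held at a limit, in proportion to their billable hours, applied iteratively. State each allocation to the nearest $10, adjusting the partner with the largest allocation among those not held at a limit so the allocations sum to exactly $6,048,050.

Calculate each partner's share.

Total billable hours = 7,830.
Pro-rata shares before constraints: Delacroix 1,293,031.38; Vance 1,494,633.05; Becker 1,671,517.27; Ferraro 80,331.70; Kowalski 81,876.54; Ibarra 1,426,660.07.
Cap binds for Delacroix ($801,700); remaining pool $5,246,350 reallocated over remaining billable hours 6,156.
Redistributed shares: Vance 1,649,072.00 → $1,649,070; Becker 1,844,233.50 → $1,844,230; Ferraro 88,632.29 → $88,630; Kowalski 90,336.76 → $90,340; Ibarra 1,574,075.45 → $1,574,080.

Delacroix: $801,700 | Vance: $1,649,070 | Becker: $1,844,230 | Ferraro: $88,630 | Kowalski: $90,340 | Ibarra: $1,574,080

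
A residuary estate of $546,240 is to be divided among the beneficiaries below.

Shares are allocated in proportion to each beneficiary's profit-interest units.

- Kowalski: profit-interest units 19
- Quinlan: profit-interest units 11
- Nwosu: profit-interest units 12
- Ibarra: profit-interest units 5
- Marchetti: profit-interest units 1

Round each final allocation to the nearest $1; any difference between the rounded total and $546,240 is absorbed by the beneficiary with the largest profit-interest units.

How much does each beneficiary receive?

Kowalski: $216,220 | Quinlan: $125,180 | Nwosu: $136,560 | Ibarra: $56,900 | Marchetti: $11,380

Sum of profit-interest units: 19 + 11 + 12 + 5 + 1 = 48.
Pro-rata amounts: Kowalski 216,220.00; Quinlan 125,180.00; Nwosu 136,560.00; Ibarra 56,900.00; Marchetti 11,380.00.
At nearest $1: Kowalski $216,220; Quinlan $125,180; Nwosu $136,560; Ibarra $56,900; Marchetti $11,380. Sum = $546,240.
Sum already equals the total — no adjustment.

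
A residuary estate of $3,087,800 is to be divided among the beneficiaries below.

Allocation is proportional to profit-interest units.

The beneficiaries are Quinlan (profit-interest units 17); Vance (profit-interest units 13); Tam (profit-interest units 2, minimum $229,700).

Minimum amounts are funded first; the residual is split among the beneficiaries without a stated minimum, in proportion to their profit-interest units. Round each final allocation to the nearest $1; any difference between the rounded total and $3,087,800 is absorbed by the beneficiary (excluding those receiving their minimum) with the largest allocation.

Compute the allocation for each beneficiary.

Quinlan: $1,619,590 · Vance: $1,238,510 · Tam: $229,700

Fund the minimums — Tam $229,700. Balance $2,858,100.
Balance split over remaining profit-interest units 30: Quinlan 1,619,590.00 → $1,619,590; Vance 1,238,510.00 → $1,238,510.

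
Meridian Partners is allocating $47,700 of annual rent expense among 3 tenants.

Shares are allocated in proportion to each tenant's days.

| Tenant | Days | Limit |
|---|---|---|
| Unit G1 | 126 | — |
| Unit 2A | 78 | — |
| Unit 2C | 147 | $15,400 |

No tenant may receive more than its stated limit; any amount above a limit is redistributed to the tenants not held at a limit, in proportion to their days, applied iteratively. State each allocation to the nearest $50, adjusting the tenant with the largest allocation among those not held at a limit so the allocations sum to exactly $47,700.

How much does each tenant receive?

Days total: 351.
Unconstrained shares: Unit G1 17,123.08; Unit 2A 10,600.00; Unit 2C 19,976.92.
Held at cap: Unit 2C ($15,400); residual $32,300 reallocated over remaining days 204.
Shares after redistribution: Unit G1 19,950.00 → $19,950; Unit 2A 12,350.00 → $12,350.

Unit G1: $19,950 · Unit 2A: $12,350 · Unit 2C: $15,400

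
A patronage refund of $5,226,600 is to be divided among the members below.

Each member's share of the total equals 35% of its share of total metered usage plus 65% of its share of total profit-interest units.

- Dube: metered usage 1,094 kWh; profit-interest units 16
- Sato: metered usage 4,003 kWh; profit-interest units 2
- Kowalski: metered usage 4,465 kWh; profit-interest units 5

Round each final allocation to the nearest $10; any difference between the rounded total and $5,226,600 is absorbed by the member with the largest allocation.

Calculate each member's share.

Dube: $2,572,630 | Sato: $1,061,230 | Kowalski: $1,592,740

Totals — metered usage 9,562, profit-interest units 23.
Combined weights (35% metered usage + 65% profit-interest units): Dube 0.4922; Sato 0.2030; Kowalski 0.3047.
Proportional shares: Dube 2,572,625.75; Sato 1,061,232.03; Kowalski 1,592,742.22.
Rounded to nearest $10: Dube $2,572,630; Sato $1,061,230; Kowalski $1,592,740. Sum = $5,226,600.
Rounded total matches; no reconciliation needed.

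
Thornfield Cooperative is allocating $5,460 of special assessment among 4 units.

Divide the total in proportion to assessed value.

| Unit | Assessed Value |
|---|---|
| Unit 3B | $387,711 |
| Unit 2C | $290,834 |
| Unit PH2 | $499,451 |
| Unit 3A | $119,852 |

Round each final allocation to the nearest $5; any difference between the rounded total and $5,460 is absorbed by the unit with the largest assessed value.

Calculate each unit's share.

Combined assessed value = 387,711 + 290,834 + 499,451 + 119,852 = 1,297,848.
Unrounded shares: Unit 3B 1,631.09; Unit 2C 1,223.53; Unit PH2 2,101.17; Unit 3A 504.21.
After rounding ($5): Unit 3B $1,630; Unit 2C $1,225; Unit PH2 $2,100; Unit 3A $505. Sum = $5,460.
No rounding difference to absorb.

Unit 3B: $1,630; Unit 2C: $1,225; Unit PH2: $2,100; Unit 3A: $505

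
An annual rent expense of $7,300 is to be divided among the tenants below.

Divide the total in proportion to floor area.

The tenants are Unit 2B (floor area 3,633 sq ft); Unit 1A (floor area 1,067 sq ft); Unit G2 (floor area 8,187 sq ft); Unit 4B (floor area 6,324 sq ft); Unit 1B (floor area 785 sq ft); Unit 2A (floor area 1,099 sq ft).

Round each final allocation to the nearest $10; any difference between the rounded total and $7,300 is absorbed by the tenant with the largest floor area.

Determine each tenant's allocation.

Unit 2B: $1,260 · Unit 1A: $370 · Unit G2: $2,830 · Unit 4B: $2,190 · Unit 1B: $270 · Unit 2A: $380

Combined floor area = 3,633 + 1,067 + 8,187 + 6,324 + 785 + 1,099 = 21,095.
Raw shares: Unit 2B 1,257.21; Unit 1A 369.24; Unit G2 2,833.14; Unit 4B 2,188.44; Unit 1B 271.65; Unit 2A 380.31.
After rounding ($10): Unit 2B $1,260; Unit 1A $370; Unit G2 $2,830; Unit 4B $2,190; Unit 1B $270; Unit 2A $380. Sum = $7,300.
Rounded total matches; no reconciliation needed.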